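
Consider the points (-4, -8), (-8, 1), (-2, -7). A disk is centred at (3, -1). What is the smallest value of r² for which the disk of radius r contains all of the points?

The required radius is the distance from (3, -1) to the farthest point.
Squared distances: 98, 125, 61.
Maximum is 125, attained at (-8, 1).

125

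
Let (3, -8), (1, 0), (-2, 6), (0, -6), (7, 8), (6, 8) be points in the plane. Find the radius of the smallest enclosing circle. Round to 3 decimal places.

8.310

The minimum enclosing circle of a finite set is fixed by two of the points (as a diameter) or three (as a circumcircle).
The minimum enclosing circle is determined by three boundary points: (3, -8), (-2, 6), (7, 8).
Their circumcentre is (4, 0.25) with r² = 69.0625.
The farthest remaining point (6, 8) is at distance² 64.0625 ≤ 69.0625.
r = √(69.0625) ≈ 8.310.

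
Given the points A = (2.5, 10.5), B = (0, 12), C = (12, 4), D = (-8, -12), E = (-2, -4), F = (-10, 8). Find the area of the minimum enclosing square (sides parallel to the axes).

576

The bounding box has width 22 and height 24.
An axis-aligned square enclosing the set must have side ≥ max(width, height).
So the minimum side is max(22, 24) = 24.
Area = 24² = 576.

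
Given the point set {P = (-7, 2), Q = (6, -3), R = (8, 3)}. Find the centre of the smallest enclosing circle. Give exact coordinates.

Side lengths²: PQ² = 194, PR² = 226, QR² = 40.
Since PR² = 226 < 194 + 40 = 234, the triangle is acute, so the smallest enclosing circle is the circumcircle.
Circumcentre = (23/44, 95/44), r² = 54805/968.
Centre = (23/44, 95/44).

(23/44, 95/44)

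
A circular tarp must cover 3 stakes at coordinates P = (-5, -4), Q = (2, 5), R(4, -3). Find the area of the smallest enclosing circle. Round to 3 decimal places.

103.966

Side lengths²: PQ² = 130, PR² = 82, QR² = 68.
Since PQ² = 130 < 82 + 68 = 150, the triangle is acute, so the smallest enclosing circle is the circumcircle.
Circumcentre = (-33/37, 1/37), r² = 45305/1369.
Area = π·r² = π·45305/1369 ≈ 103.966.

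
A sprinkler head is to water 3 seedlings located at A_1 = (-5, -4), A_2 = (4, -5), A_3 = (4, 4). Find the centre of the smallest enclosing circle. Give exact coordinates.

(-1/18, -0.5)

Side lengths²: A_1A_2² = 82, A_1A_3² = 145, A_2A_3² = 81.
Since A_1A_3² = 145 < 82 + 81 = 163, the triangle is acute, so the smallest enclosing circle is the circumcircle.
Circumcentre = (-1/18, -0.5), r² = 5945/162.
Centre = (-1/18, -0.5).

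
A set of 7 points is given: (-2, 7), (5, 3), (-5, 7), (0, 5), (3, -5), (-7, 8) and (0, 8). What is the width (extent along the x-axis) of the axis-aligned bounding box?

max x = 5, min x = -7, so width = 12.

12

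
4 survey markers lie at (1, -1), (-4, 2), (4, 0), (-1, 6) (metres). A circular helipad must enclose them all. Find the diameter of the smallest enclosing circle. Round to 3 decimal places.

The minimum enclosing circle is determined by three boundary points: (-4, 2), (4, 0), (-1, 6).
Their circumcentre is (9/38, 37/19) with r² = 25925/1444.
The farthest remaining point (1, -1) is at distance² 13385/1444 ≤ 25925/1444.
Diameter = 2r = 2√(25925/1444) ≈ 8.474.

8.474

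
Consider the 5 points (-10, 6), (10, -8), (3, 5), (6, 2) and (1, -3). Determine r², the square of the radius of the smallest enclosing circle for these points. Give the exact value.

149

The minimum enclosing circle of a finite set is fixed by two of the points (as a diameter) or three (as a circumcircle).
The farthest pair is (-10, 6)–(10, -8) with squared distance 596. The circle on this segment as diameter has centre (0, -1) and r² = 596/4 = 149.
Check (3, 5): distance² to centre = 45 ≤ 149, so it lies inside.
All remaining points lie in this disk, and no smaller disk contains both endpoints, so this is the minimum enclosing circle.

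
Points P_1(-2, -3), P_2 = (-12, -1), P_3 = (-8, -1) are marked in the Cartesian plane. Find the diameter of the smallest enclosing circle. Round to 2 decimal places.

Side lengths²: P_1P_2² = 104, P_1P_3² = 40, P_2P_3² = 16.
Since P_1P_2² = 104 ≥ 40 + 16 = 56, the angle opposite P_1P_2 is not acute, so the smallest enclosing circle has P_1P_2 as diameter.
Centre = midpoint of P_1P_2 = (-7, -2), r² = 104/4 = 26.
Diameter = 2r = 2√26 ≈ 10.20.

10.20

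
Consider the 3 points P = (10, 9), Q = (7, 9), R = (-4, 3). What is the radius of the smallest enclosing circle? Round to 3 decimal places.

7.616

Side lengths²: PQ² = 9, PR² = 232, QR² = 157.
Since PR² = 232 ≥ 157 + 9 = 166, the angle opposite PR is not acute, so the smallest enclosing circle has PR as diameter.
Centre = midpoint of PR = (3, 6), r² = 232/4 = 58.
r = √58 ≈ 7.616.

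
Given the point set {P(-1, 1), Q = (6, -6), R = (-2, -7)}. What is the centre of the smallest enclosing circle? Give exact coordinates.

(29/18, -61/18)

Side lengths²: PQ² = 98, PR² = 65, QR² = 65.
Since PQ² = 98 < 65 + 65 = 130, the triangle is acute, so the smallest enclosing circle is the circumcircle.
Circumcentre = (29/18, -61/18), r² = 4225/162.
Centre = (29/18, -61/18).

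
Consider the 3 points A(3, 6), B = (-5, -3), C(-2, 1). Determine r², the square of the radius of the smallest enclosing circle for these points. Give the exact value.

36.25

Side lengths²: AB² = 145, AC² = 50, BC² = 25.
Since AB² = 145 ≥ 50 + 25 = 75, the angle opposite AB is not acute, so the smallest enclosing circle has AB as diameter.
Centre = midpoint of AB = (-1, 1.5), r² = 145/4 = 36.25.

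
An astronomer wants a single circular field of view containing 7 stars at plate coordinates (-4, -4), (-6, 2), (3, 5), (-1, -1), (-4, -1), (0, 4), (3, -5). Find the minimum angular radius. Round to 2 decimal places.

The minimum enclosing circle is determined by three boundary points: (-6, 2), (3, 5), (3, -5).
Their circumcentre is (-1/3, 0) with r² = 325/9.
The farthest remaining point (-4, -4) is at distance² 265/9 ≤ 325/9.
r = √(325/9) ≈ 6.01.

6.01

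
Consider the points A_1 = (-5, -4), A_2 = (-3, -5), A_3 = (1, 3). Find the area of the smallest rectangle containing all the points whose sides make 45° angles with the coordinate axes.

In coordinates u = x + y, v = x − y the rectangle is axis-aligned; the map (x,y)→(u,v) scales areas by 2.
u-values: -9, -8, 4; range = 4 − (-9) = 13.
v-values: -1, 2, -2; range = 2 − (-2) = 4.
Area = (13 × 4) / 2 = 26.

26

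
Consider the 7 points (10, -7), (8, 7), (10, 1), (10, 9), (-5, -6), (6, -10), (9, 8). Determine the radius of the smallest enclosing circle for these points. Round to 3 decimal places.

10.713

A smallest enclosing disk is always determined by at most three of the input points on its boundary.
The minimum enclosing circle is determined by three boundary points: (10, 9), (-5, -6), (6, -10).
Their circumcentre is (107/30, 13/30) with r² = 51649/450.
The farthest remaining point (10, -7) is at distance² 43489/450 ≤ 51649/450.
r = √(51649/450) ≈ 10.713.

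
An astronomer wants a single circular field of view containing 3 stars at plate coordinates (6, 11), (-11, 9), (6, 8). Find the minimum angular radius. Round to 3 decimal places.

8.573

Call the three points A, B, C in the order given.
Side lengths²: AB² = 293, AC² = 9, BC² = 290.
Since AB² = 293 < 290 + 9 = 299, the triangle is acute, so the smallest enclosing circle is the circumcircle.
Circumcentre = (-83/34, 9.5), r² = 42485/578.
r = √(42485/578) ≈ 8.573.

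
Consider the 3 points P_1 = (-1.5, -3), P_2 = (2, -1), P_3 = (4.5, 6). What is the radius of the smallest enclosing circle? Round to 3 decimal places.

Side lengths²: P_1P_2² = 16.25, P_1P_3² = 117, P_2P_3² = 55.25.
Since P_1P_3² = 117 ≥ 55.25 + 16.25 = 71.5, the angle opposite P_1P_3 is not acute, so the smallest enclosing circle has P_1P_3 as diameter.
Centre = midpoint of P_1P_3 = (1.5, 1.5), r² = 117/4 = 29.25.
r = √(29.25) ≈ 5.408.

5.408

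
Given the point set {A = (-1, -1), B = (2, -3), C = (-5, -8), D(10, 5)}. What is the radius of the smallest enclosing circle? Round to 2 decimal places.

9.92

A smallest enclosing disk is always determined by at most three of the input points on its boundary.
The farthest pair is C–D with squared distance 394. The circle on this segment as diameter has centre (2.5, -1.5) and r² = 394/4 = 98.5.
Check A: distance² to centre = 12.5 ≤ 98.5, so it lies inside.
All remaining points lie in this disk, and no smaller disk contains both endpoints, so this is the minimum enclosing circle.
r = √(98.5) ≈ 9.92.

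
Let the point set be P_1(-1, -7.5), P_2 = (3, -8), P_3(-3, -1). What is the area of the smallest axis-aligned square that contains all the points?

The bounding box has width 6 and height 7.
An axis-aligned square enclosing the set must have side ≥ max(width, height).
So the minimum side is max(6, 7) = 7.
Area = 7² = 49.

49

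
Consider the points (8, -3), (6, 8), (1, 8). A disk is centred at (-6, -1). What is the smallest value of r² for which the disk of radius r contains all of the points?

The required radius is the distance from (-6, -1) to the farthest point.
Squared distances: 200, 225, 130.
Maximum is 225, attained at (6, 8).

225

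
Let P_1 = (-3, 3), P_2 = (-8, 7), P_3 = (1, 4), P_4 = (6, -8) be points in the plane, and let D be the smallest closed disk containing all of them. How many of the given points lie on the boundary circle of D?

By Welzl's lemma the MEC is supported by two points (diametrically opposite) or three points (on a circumcircle).
The farthest pair is P_2–P_4 with squared distance 421. The circle on this segment as diameter has centre (-1, -0.5) and r² = 421/4 = 105.25.
Check P_1: distance² to centre = 16.25 ≤ 105.25, so it lies inside.
All remaining points lie in this disk, and no smaller disk contains both endpoints, so this is the minimum enclosing circle.
The points at distance exactly r from the centre are P_2, P_4 — 2 points.

2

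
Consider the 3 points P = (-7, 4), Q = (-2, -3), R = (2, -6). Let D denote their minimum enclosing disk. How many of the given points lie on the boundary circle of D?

Side lengths²: PQ² = 74, PR² = 181, QR² = 25.
Since PR² = 181 ≥ 74 + 25 = 99, the angle opposite PR is not acute, so the smallest enclosing circle has PR as diameter.
Centre = midpoint of PR = (-2.5, -1), r² = 181/4 = 45.25.
The points at distance exactly r from the centre are P, R — 2 points.

2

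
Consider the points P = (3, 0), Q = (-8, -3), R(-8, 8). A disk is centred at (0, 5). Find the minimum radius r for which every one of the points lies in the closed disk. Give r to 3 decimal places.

11.314

The required radius is the distance from (0, 5) to the farthest point.
Squared distances: 34, 128, 73.
Maximum is 128, attained at Q.
r = √128 ≈ 11.314.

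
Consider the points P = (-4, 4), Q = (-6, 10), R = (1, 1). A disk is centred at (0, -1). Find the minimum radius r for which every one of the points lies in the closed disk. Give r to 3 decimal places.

12.530

The required radius is the distance from (0, -1) to the farthest point.
Squared distances: 41, 157, 5.
Maximum is 157, attained at Q.
r = √157 ≈ 12.530.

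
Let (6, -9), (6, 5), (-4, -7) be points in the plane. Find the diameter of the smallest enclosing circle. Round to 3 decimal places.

Call the three points A, B, C in the order given.
Side lengths²: AB² = 196, AC² = 104, BC² = 244.
Since BC² = 244 < 196 + 104 = 300, the triangle is acute, so the smallest enclosing circle is the circumcircle.
Circumcentre = (2.2, -2), r² = 63.44.
Diameter = 2r = 2√(63.44) ≈ 15.930.

15.930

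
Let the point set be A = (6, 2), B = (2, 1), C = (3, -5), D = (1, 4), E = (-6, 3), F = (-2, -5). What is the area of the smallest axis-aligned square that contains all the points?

144

The bounding box has width 12 and height 9.
An axis-aligned square enclosing the set must have side ≥ max(width, height).
So the minimum side is max(12, 9) = 12.
Area = 12² = 144.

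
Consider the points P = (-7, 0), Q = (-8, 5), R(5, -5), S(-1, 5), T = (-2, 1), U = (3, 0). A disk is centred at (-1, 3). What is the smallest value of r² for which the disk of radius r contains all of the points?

The required radius is the distance from (-1, 3) to the farthest point.
Squared distances: 45, 53, 100, 4, 5, 25.
Maximum is 100, attained at R.

100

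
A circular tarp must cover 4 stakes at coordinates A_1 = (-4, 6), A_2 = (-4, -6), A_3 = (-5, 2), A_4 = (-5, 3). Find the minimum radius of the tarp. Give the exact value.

The farthest pair is A_1–A_2 with squared distance 144. The circle on this segment as diameter has centre (-4, 0) and r² = 144/4 = 36.
Check A_3: distance² to centre = 5 ≤ 36, so it lies inside.
All remaining points lie in this disk, and no smaller disk contains both endpoints, so this is the minimum enclosing circle.
r = √36 = 6.

6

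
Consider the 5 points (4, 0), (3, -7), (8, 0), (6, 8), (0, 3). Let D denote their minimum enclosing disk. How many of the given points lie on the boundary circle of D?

2

The farthest pair is (3, -7)–(6, 8) with squared distance 234. The circle on this segment as diameter has centre (4.5, 0.5) and r² = 234/4 = 58.5.
Check (4, 0): distance² to centre = 0.5 ≤ 58.5, so it lies inside.
All remaining points lie in this disk, and no smaller disk contains both endpoints, so this is the minimum enclosing circle.
The points at distance exactly r from the centre are (3, -7), (6, 8) — 2 points.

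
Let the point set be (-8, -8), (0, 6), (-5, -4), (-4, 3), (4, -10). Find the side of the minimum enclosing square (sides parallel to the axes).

The bounding box has width 12 and height 16.
An axis-aligned square enclosing the set must have side ≥ max(width, height).
So the minimum side is max(12, 16) = 16.

16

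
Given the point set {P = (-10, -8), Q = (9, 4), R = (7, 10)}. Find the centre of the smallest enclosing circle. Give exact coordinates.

(-1.5, 1)

Side lengths²: PQ² = 505, PR² = 613, QR² = 40.
Since PR² = 613 ≥ 505 + 40 = 545, the angle opposite PR is not acute, so the smallest enclosing circle has PR as diameter.
Centre = midpoint of PR = (-1.5, 1), r² = 613/4 = 153.25.
Centre = (-1.5, 1).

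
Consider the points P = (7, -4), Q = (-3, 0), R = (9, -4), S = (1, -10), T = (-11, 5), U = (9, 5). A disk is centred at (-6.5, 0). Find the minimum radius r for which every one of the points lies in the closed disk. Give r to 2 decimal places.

16.29

The required radius is the distance from (-6.5, 0) to the farthest point.
Squared distances: 198.25, 12.25, 256.25, 156.25, 45.25, 265.25.
Maximum is 265.25, attained at U.
r = √(265.25) ≈ 16.29.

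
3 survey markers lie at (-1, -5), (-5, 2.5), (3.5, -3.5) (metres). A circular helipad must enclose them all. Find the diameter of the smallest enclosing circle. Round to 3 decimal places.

10.404

Call the three points A, B, C in the order given.
Side lengths²: AB² = 72.25, AC² = 22.5, BC² = 108.25.
Since BC² = 108.25 ≥ 72.25 + 22.5 = 94.75, the angle opposite BC is not acute, so the smallest enclosing circle has BC as diameter.
Centre = midpoint of BC = (-0.75, -0.5), r² = 108.25/4 = 27.0625.
Diameter = 2r = 2√(27.0625) ≈ 10.404.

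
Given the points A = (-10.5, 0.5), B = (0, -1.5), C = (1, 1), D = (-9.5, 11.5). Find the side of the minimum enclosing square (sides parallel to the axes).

The bounding box has width 11.5 and height 13.
An axis-aligned square enclosing the set must have side ≥ max(width, height).
So the minimum side is max(11.5, 13) = 13.

13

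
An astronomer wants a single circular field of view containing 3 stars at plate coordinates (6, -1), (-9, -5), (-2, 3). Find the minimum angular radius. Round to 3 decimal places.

Call the three points A, B, C in the order given.
Side lengths²: AB² = 241, AC² = 80, BC² = 113.
Since AB² = 241 ≥ 113 + 80 = 193, the angle opposite AB is not acute, so the smallest enclosing circle has AB as diameter.
Centre = midpoint of AB = (-1.5, -3), r² = 241/4 = 60.25.
r = √(60.25) ≈ 7.762.

7.762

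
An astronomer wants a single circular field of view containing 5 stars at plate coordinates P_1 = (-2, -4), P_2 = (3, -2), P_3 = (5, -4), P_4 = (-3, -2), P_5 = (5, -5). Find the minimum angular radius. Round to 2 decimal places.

4.27

The minimum enclosing circle of a finite set is fixed by two of the points (as a diameter) or three (as a circumcircle).
The farthest pair is P_4–P_5 with squared distance 73. The circle on this segment as diameter has centre (1, -3.5) and r² = 73/4 = 18.25.
Check P_1: distance² to centre = 9.25 ≤ 18.25, so it lies inside.
All remaining points lie in this disk, and no smaller disk contains both endpoints, so this is the minimum enclosing circle.
r = √(18.25) ≈ 4.27.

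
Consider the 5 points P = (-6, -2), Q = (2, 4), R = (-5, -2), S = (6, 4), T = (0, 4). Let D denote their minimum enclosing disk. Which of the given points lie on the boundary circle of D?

By Welzl's lemma the MEC is supported by two points (diametrically opposite) or three points (on a circumcircle).
The farthest pair is P–S with squared distance 180. The circle on this segment as diameter has centre (0, 1) and r² = 180/4 = 45.
Check Q: distance² to centre = 13 ≤ 45, so it lies inside.
All remaining points lie in this disk, and no smaller disk contains both endpoints, so this is the minimum enclosing circle.
The points at distance exactly r from the centre are P, S — 2 points.

P, S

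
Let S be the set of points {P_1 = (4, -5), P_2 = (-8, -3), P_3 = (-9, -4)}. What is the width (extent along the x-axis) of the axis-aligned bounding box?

max x = 4, min x = -9, so width = 13.

13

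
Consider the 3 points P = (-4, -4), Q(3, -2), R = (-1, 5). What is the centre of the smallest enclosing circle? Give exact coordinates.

(-53/38, 5/38)

Side lengths²: PQ² = 53, PR² = 90, QR² = 65.
Since PR² = 90 < 65 + 53 = 118, the triangle is acute, so the smallest enclosing circle is the circumcircle.
Circumcentre = (-53/38, 5/38), r² = 17225/722.
Centre = (-53/38, 5/38).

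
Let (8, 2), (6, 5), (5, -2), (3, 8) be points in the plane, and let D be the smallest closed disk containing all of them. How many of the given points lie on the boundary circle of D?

The minimum enclosing circle of a finite set is fixed by two of the points (as a diameter) or three (as a circumcircle).
The farthest pair is (5, -2)–(3, 8) with squared distance 104. The circle on this segment as diameter has centre (4, 3) and r² = 104/4 = 26.
Check (8, 2): distance² to centre = 17 ≤ 26, so it lies inside.
All remaining points lie in this disk, and no smaller disk contains both endpoints, so this is the minimum enclosing circle.
The points at distance exactly r from the centre are (5, -2), (3, 8) — 2 points.

2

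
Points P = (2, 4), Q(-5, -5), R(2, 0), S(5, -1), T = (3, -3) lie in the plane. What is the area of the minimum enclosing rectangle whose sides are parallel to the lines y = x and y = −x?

In coordinates u = x + y, v = x − y the rectangle is axis-aligned; the map (x,y)→(u,v) scales areas by 2.
u-values: 6, -10, 2, 4, 0; range = 6 − (-10) = 16.
v-values: -2, 0, 2, 6, 6; range = 6 − (-2) = 8.
Area = (16 × 8) / 2 = 64.

64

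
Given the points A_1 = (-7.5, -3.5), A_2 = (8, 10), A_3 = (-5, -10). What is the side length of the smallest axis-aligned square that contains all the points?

The bounding box has width 15.5 and height 20.
An axis-aligned square enclosing the set must have side ≥ max(width, height).
So the minimum side is max(15.5, 20) = 20.

20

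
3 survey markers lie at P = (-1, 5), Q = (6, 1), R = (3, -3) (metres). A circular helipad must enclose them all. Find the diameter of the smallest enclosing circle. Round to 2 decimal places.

Side lengths²: PQ² = 65, PR² = 80, QR² = 25.
Since PR² = 80 < 65 + 25 = 90, the triangle is acute, so the smallest enclosing circle is the circumcircle.
Circumcentre = (1.5, 1.25), r² = 20.3125.
Diameter = 2r = 2√(20.3125) ≈ 9.01.

9.01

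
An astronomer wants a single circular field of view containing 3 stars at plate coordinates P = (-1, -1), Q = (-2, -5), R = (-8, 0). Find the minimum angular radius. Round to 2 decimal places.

Side lengths²: PQ² = 17, PR² = 50, QR² = 61.
Since QR² = 61 < 50 + 17 = 67, the triangle is acute, so the smallest enclosing circle is the circumcircle.
Circumcentre = (-275/58, -127/58), r² = 25925/1682.
r = √(25925/1682) ≈ 3.93.

3.93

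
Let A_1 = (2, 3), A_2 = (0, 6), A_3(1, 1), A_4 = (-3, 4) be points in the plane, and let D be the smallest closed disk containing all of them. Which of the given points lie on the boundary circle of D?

A_2, A_3, A_4

A smallest enclosing disk is always determined by at most three of the input points on its boundary.
The minimum enclosing circle is determined by three boundary points: A_2, A_3, A_4.
Their circumcentre is (-13/34, 113/34) with r² = 4225/578.
The farthest remaining point A_1 is at distance² 3341/578 ≤ 4225/578.
The points at distance exactly r from the centre are A_2, A_3, A_4 — 3 points.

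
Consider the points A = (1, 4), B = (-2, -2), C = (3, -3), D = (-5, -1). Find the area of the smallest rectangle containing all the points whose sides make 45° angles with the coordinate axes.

55

In coordinates u = x + y, v = x − y the rectangle is axis-aligned; the map (x,y)→(u,v) scales areas by 2.
u-values: 5, -4, 0, -6; range = 5 − (-6) = 11.
v-values: -3, 0, 6, -4; range = 6 − (-4) = 10.
Area = (11 × 10) / 2 = 55.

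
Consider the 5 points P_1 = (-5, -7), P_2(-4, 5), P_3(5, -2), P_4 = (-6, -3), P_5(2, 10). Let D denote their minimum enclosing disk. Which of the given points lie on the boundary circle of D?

P_1, P_5

A smallest enclosing disk is always determined by at most three of the input points on its boundary.
The farthest pair is P_1–P_5 with squared distance 338. The circle on this segment as diameter has centre (-1.5, 1.5) and r² = 338/4 = 84.5.
Check P_2: distance² to centre = 18.5 ≤ 84.5, so it lies inside.
All remaining points lie in this disk, and no smaller disk contains both endpoints, so this is the minimum enclosing circle.
The points at distance exactly r from the centre are P_1, P_5 — 2 points.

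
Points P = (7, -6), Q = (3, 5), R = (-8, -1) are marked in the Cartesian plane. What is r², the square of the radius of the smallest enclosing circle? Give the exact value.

107545/1682

Side lengths²: PQ² = 137, PR² = 250, QR² = 157.
Since PR² = 250 < 157 + 137 = 294, the triangle is acute, so the smallest enclosing circle is the circumcircle.
Circumcentre = (-7/58, -137/58), r² = 107545/1682.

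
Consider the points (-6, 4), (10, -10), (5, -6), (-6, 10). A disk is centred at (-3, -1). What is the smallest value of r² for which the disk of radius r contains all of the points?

The required radius is the distance from (-3, -1) to the farthest point.
Squared distances: 34, 250, 89, 130.
Maximum is 250, attained at (10, -10).

250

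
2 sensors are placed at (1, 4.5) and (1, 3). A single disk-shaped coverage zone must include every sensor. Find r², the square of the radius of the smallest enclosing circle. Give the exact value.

The smallest circle enclosing two points has them as diameter endpoints.
Centre = midpoint = (1, 3.75); r² = |(1, 4.5)−(1, 3)|²/4 = 2.25/4 = 0.5625.

0.5625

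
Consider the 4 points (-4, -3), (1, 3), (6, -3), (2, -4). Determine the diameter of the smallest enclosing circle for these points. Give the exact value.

The minimum enclosing circle of a finite set is fixed by two of the points (as a diameter) or three (as a circumcircle).
The minimum enclosing circle is determined by three boundary points: (-4, -3), (1, 3), (6, -3).
Their circumcentre is (1, -25/12) with r² = 3721/144.
The farthest remaining point (2, -4) is at distance² 673/144 ≤ 3721/144.
Diameter = 2r = 2√(3721/144) = 61/6.

61/6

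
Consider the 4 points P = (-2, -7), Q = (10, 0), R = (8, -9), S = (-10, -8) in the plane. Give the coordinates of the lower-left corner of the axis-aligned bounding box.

(-10, -9)

x-range [-10, 10], y-range [-9, 0].
The lower-left corner is (-10, -9).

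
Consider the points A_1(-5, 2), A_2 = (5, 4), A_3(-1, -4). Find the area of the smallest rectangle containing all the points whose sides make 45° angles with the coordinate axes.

In coordinates u = x + y, v = x − y the rectangle is axis-aligned; the map (x,y)→(u,v) scales areas by 2.
u-values: -3, 9, -5; range = 9 − (-5) = 14.
v-values: -7, 1, 3; range = 3 − (-7) = 10.
Area = (14 × 10) / 2 = 70.

70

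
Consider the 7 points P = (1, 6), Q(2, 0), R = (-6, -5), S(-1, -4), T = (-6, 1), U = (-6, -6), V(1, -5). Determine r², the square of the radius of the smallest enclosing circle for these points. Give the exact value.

The minimum enclosing circle of a finite set is fixed by two of the points (as a diameter) or three (as a circumcircle).
The farthest pair is P–U with squared distance 193. The circle on this segment as diameter has centre (-2.5, 0) and r² = 193/4 = 48.25.
Check Q: distance² to centre = 20.25 ≤ 48.25, so it lies inside.
All remaining points lie in this disk, and no smaller disk contains both endpoints, so this is the minimum enclosing circle.

48.25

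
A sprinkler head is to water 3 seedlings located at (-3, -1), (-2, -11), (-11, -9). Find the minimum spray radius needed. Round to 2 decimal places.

Call the three points A, B, C in the order given.
Side lengths²: AB² = 101, AC² = 128, BC² = 85.
Since AC² = 128 < 101 + 85 = 186, the triangle is acute, so the smallest enclosing circle is the circumcircle.
Circumcentre = (-125/22, -139/22), r² = 8585/242.
r = √(8585/242) ≈ 5.96.

5.96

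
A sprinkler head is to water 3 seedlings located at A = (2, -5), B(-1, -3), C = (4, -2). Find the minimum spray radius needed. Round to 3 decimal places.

2.550

Side lengths²: AB² = 13, AC² = 13, BC² = 26.
Since BC² = 26 ≥ 13 + 13 = 26, the angle opposite BC is not acute, so the smallest enclosing circle has BC as diameter.
Centre = midpoint of BC = (1.5, -2.5), r² = 26/4 = 6.5.
r = √(6.5) ≈ 2.550.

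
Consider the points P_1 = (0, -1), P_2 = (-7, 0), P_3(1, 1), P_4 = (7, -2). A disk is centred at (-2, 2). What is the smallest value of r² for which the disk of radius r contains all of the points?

The required radius is the distance from (-2, 2) to the farthest point.
Squared distances: 13, 29, 10, 97.
Maximum is 97, attained at P_4.

97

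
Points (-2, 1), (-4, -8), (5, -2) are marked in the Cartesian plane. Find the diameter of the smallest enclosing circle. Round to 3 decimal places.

11.007

Call the three points A, B, C in the order given.
Side lengths²: AB² = 85, AC² = 58, BC² = 117.
Since BC² = 117 < 85 + 58 = 143, the triangle is acute, so the smallest enclosing circle is the circumcircle.
Circumcentre = (-3/46, -191/46), r² = 32045/1058.
Diameter = 2r = 2√(32045/1058) ≈ 11.007.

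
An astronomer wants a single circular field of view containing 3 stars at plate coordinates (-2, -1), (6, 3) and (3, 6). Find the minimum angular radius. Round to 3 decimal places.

Call the three points A, B, C in the order given.
Side lengths²: AB² = 80, AC² = 74, BC² = 18.
Since AB² = 80 < 74 + 18 = 92, the triangle is acute, so the smallest enclosing circle is the circumcircle.
Circumcentre = (5/3, 5/3), r² = 185/9.
r = √(185/9) ≈ 4.534.

4.534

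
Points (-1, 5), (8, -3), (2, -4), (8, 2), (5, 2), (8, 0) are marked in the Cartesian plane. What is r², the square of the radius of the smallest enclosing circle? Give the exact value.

36.25

The farthest pair is (-1, 5)–(8, -3) with squared distance 145. The circle on this segment as diameter has centre (3.5, 1) and r² = 145/4 = 36.25.
Check (2, -4): distance² to centre = 27.25 ≤ 36.25, so it lies inside.
All remaining points lie in this disk, and no smaller disk contains both endpoints, so this is the minimum enclosing circle.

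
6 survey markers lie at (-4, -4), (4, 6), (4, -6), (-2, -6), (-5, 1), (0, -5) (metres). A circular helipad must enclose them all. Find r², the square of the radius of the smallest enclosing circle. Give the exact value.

A smallest enclosing disk is always determined by at most three of the input points on its boundary.
The farthest pair is (4, 6)–(-2, -6) with squared distance 180. The circle on this segment as diameter has centre (1, 0) and r² = 180/4 = 45.
Check (-4, -4): distance² to centre = 41 ≤ 45, so it lies inside.
All remaining points lie in this disk, and no smaller disk contains both endpoints, so this is the minimum enclosing circle.

45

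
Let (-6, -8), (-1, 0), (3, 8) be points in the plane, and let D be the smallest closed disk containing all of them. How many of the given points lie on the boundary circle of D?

2

Call the three points A, B, C in the order given.
Side lengths²: AB² = 89, AC² = 337, BC² = 80.
Since AC² = 337 ≥ 89 + 80 = 169, the angle opposite AC is not acute, so the smallest enclosing circle has AC as diameter.
Centre = midpoint of AC = (-1.5, 0), r² = 337/4 = 84.25.
The points at distance exactly r from the centre are (-6, -8), (3, 8) — 2 points.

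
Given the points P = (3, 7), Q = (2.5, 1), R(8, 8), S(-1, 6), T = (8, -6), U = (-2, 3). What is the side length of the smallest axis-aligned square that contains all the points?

The bounding box has width 10 and height 14.
An axis-aligned square enclosing the set must have side ≥ max(width, height).
So the minimum side is max(10, 14) = 14.

14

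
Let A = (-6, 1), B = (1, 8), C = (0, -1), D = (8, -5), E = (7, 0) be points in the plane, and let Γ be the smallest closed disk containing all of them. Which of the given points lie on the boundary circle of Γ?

The minimum enclosing circle is determined by three boundary points: A, B, D.
Their circumcentre is (1.9, 0.1) with r² = 63.22.
The farthest remaining point E is at distance² 26.02 ≤ 63.22.
The points at distance exactly r from the centre are A, B, D — 3 points.

A, B, D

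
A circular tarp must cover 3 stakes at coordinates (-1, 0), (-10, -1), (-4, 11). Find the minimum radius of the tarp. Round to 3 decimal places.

Call the three points A, B, C in the order given.
Side lengths²: AB² = 82, AC² = 130, BC² = 180.
Since BC² = 180 < 130 + 82 = 212, the triangle is acute, so the smallest enclosing circle is the circumcircle.
Circumcentre = (-103/17, 77/17), r² = 13325/289.
r = √(13325/289) ≈ 6.790.

6.790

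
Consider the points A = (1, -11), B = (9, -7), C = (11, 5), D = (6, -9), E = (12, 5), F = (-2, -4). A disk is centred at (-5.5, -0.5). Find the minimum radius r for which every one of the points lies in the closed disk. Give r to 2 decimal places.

18.34

The required radius is the distance from (-5.5, -0.5) to the farthest point.
Squared distances: 152.5, 252.5, 302.5, 204.5, 336.5, 24.5.
Maximum is 336.5, attained at E.
r = √(336.5) ≈ 18.34.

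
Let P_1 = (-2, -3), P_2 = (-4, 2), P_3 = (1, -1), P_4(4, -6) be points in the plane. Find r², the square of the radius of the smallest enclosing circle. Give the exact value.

By Welzl's lemma the MEC is supported by two points (diametrically opposite) or three points (on a circumcircle).
The farthest pair is P_2–P_4 with squared distance 128. The circle on this segment as diameter has centre (0, -2) and r² = 128/4 = 32.
Check P_1: distance² to centre = 5 ≤ 32, so it lies inside.
All remaining points lie in this disk, and no smaller disk contains both endpoints, so this is the minimum enclosing circle.

32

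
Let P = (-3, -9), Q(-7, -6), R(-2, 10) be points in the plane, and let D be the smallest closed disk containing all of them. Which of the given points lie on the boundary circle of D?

Side lengths²: PQ² = 25, PR² = 362, QR² = 281.
Since PR² = 362 ≥ 281 + 25 = 306, the angle opposite PR is not acute, so the smallest enclosing circle has PR as diameter.
Centre = midpoint of PR = (-2.5, 0.5), r² = 362/4 = 90.5.
The points at distance exactly r from the centre are P, R — 2 points.

P, R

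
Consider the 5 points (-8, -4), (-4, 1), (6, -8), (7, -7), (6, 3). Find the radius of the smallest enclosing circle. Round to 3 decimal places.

8.185

The minimum enclosing circle of a finite set is fixed by two of the points (as a diameter) or three (as a circumcircle).
The minimum enclosing circle is determined by three boundary points: (-8, -4), (7, -7), (6, 3).
Their circumcentre is (1/14, -37/14) with r² = 6565/98.
The farthest remaining point (6, -8) is at distance² 6257/98 ≤ 6565/98.
r = √(6565/98) ≈ 8.185.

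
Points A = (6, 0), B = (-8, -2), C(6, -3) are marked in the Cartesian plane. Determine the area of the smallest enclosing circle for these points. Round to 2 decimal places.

Side lengths²: AB² = 200, AC² = 9, BC² = 197.
Since AB² = 200 < 197 + 9 = 206, the triangle is acute, so the smallest enclosing circle is the circumcircle.
Circumcentre = (-13/14, -1.5), r² = 4925/98.
Area = π·r² = π·4925/98 ≈ 157.88.

157.88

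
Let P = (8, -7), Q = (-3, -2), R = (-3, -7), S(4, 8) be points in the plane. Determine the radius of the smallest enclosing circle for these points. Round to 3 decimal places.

8.566

The minimum enclosing circle is determined by three boundary points: P, R, S.
Their circumcentre is (2.5, -13/30) with r² = 33017/450.
The farthest remaining point Q is at distance² 14717/450 ≤ 33017/450.
r = √(33017/450) ≈ 8.566.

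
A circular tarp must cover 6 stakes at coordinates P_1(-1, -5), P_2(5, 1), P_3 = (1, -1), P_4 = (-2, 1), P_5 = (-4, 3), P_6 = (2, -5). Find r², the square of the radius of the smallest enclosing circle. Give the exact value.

26.5625

A smallest enclosing disk is always determined by at most three of the input points on its boundary.
The minimum enclosing circle is determined by three boundary points: P_2, P_5, P_6.
Their circumcentre is (0, -0.25) with r² = 26.5625.
The farthest remaining point P_1 is at distance² 23.5625 ≤ 26.5625.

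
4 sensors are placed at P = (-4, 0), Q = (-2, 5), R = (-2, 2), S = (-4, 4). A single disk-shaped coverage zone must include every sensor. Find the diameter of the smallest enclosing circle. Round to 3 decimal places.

By Welzl's lemma the MEC is supported by two points (diametrically opposite) or three points (on a circumcircle).
The farthest pair is P–Q with squared distance 29. The circle on this segment as diameter has centre (-3, 2.5) and r² = 29/4 = 7.25.
Check R: distance² to centre = 1.25 ≤ 7.25, so it lies inside.
All remaining points lie in this disk, and no smaller disk contains both endpoints, so this is the minimum enclosing circle.
Diameter = 2r = 2√(7.25) ≈ 5.385.

5.385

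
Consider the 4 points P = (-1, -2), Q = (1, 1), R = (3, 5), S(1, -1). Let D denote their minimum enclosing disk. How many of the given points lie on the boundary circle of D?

2

By Welzl's lemma the MEC is supported by two points (diametrically opposite) or three points (on a circumcircle).
The farthest pair is P–R with squared distance 65. The circle on this segment as diameter has centre (1, 1.5) and r² = 65/4 = 16.25.
Check Q: distance² to centre = 0.25 ≤ 16.25, so it lies inside.
All remaining points lie in this disk, and no smaller disk contains both endpoints, so this is the minimum enclosing circle.
The points at distance exactly r from the centre are P, R — 2 points.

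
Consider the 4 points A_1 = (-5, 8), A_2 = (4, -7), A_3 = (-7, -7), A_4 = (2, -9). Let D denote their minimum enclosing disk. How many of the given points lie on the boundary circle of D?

By Welzl's lemma the MEC is supported by two points (diametrically opposite) or three points (on a circumcircle).
The farthest pair is A_1–A_4 with squared distance 338. The circle on this segment as diameter has centre (-1.5, -0.5) and r² = 338/4 = 84.5.
Check A_2: distance² to centre = 72.5 ≤ 84.5, so it lies inside.
All remaining points lie in this disk, and no smaller disk contains both endpoints, so this is the minimum enclosing circle.
The points at distance exactly r from the centre are A_1, A_4 — 2 points.

2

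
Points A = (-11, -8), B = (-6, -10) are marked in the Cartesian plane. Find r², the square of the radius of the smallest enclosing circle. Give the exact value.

The smallest circle enclosing two points has them as diameter endpoints.
Centre = midpoint = (-8.5, -9); r² = |AB|²/4 = 29/4 = 7.25.

7.25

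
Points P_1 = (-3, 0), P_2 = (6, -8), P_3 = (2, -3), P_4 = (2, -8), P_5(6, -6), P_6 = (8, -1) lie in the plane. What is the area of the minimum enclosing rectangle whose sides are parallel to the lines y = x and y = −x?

In coordinates u = x + y, v = x − y the rectangle is axis-aligned; the map (x,y)→(u,v) scales areas by 2.
u-values: -3, -2, -1, -6, 0, 7; range = 7 − (-6) = 13.
v-values: -3, 14, 5, 10, 12, 9; range = 14 − (-3) = 17.
Area = (13 × 17) / 2 = 110.5.

110.5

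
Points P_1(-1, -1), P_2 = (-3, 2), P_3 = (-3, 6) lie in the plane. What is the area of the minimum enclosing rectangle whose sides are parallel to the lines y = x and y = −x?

In coordinates u = x + y, v = x − y the rectangle is axis-aligned; the map (x,y)→(u,v) scales areas by 2.
u-values: -2, -1, 3; range = 3 − (-2) = 5.
v-values: 0, -5, -9; range = 0 − (-9) = 9.
Area = (5 × 9) / 2 = 22.5.

22.5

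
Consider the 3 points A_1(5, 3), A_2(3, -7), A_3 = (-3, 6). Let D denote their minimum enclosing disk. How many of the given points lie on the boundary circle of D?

2

Side lengths²: A_1A_2² = 104, A_1A_3² = 73, A_2A_3² = 205.
Since A_2A_3² = 205 ≥ 104 + 73 = 177, the angle opposite A_2A_3 is not acute, so the smallest enclosing circle has A_2A_3 as diameter.
Centre = midpoint of A_2A_3 = (0, -0.5), r² = 205/4 = 51.25.
The points at distance exactly r from the centre are A_2, A_3 — 2 points.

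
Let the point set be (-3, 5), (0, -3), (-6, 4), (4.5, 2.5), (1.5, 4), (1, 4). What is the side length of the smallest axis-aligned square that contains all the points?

The bounding box has width 10.5 and height 8.
An axis-aligned square enclosing the set must have side ≥ max(width, height).
So the minimum side is max(10.5, 8) = 10.5.

10.5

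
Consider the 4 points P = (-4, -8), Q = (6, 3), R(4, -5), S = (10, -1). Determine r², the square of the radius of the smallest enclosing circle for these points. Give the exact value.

1105/18

By Welzl's lemma the MEC is supported by two points (diametrically opposite) or three points (on a circumcircle).
The minimum enclosing circle is determined by three boundary points: P, Q, S.
Their circumcentre is (17/6, -25/6) with r² = 1105/18.
The farthest remaining point R is at distance² 37/18 ≤ 1105/18.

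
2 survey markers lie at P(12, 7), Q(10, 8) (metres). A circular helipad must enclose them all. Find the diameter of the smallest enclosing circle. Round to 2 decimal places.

2.24

The smallest circle enclosing two points has them as diameter endpoints.
Centre = midpoint = (11, 7.5); r² = |PQ|²/4 = 5/4 = 1.25.
Diameter = 2r = 2√(1.25) ≈ 2.24.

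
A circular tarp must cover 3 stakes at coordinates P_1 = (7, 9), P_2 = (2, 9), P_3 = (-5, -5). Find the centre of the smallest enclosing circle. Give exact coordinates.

Side lengths²: P_1P_2² = 25, P_1P_3² = 340, P_2P_3² = 245.
Since P_1P_3² = 340 ≥ 245 + 25 = 270, the angle opposite P_1P_3 is not acute, so the smallest enclosing circle has P_1P_3 as diameter.
Centre = midpoint of P_1P_3 = (1, 2), r² = 340/4 = 85.
Centre = (1, 2).

(1, 2)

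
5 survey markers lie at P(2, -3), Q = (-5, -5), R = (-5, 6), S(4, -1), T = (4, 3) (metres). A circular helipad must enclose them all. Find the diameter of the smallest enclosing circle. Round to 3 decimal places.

12.693

The minimum enclosing circle is determined by three boundary points: Q, R, T.
Their circumcentre is (-11/6, 0.5) with r² = 725/18.
The farthest remaining point S is at distance² 653/18 ≤ 725/18.
Diameter = 2r = 2√(725/18) ≈ 12.693.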